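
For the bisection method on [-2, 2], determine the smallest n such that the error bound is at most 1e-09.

We need (b-a)/2^n ≤ 1e-09
(2 - (-2))/2^n ≤ 1e-09
4/2^n ≤ 1e-09
2^n ≥ 4000000000
n ≥ log₂(4000000000) = 31.90
n ≥ 32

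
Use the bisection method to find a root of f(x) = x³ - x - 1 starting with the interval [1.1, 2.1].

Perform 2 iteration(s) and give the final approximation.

f(x) = x³ - x - 1
Initial interval: [1.1, 2.1]

Iteration 1:
  c_1 = (1.100000 + 2.100000)/2 = 1.600000
  f(c_1) = f(1.600000) = 1.496000
  f(a) × f(c) < 0, new interval: [1.100000, 1.600000]
Iteration 2:
  c_2 = (1.100000 + 1.600000)/2 = 1.350000
  f(c_2) = f(1.350000) = 0.110375
  f(a) × f(c) < 0, new interval: [1.100000, 1.350000]

After 2 iteration(s), the approximation is c_2 = 1.350000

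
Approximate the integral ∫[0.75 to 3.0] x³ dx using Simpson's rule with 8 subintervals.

f(x) = x³
a = 0.75, b = 3.0, n = 8
h = (b - a)/n = 0.281250

Simpson's rule: (h/3)[f(x₀) + 4f(x₁) + 2f(x₂) + ... + f(xₙ)]

x_0 = 0.7500, f(x_0) = 0.421875, coefficient = 1
x_1 = 1.0312, f(x_1) = 1.096710, coefficient = 4
x_2 = 1.3125, f(x_2) = 2.260986, coefficient = 2
x_3 = 1.5938, f(x_3) = 4.048187, coefficient = 4
x_4 = 1.8750, f(x_4) = 6.591797, coefficient = 2
x_5 = 2.1562, f(x_5) = 10.025299, coefficient = 4
x_6 = 2.4375, f(x_6) = 14.482178, coefficient = 2
x_7 = 2.7188, f(x_7) = 20.095917, coefficient = 4
x_8 = 3.0000, f(x_8) = 27.000000, coefficient = 1

I ≈ (0.281250/3) × 215.156250 = 20.170898
Exact value: 20.170898
Error: 0.000000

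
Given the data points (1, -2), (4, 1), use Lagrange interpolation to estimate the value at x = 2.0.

Lagrange interpolation formula:
P(x) = Σ yᵢ × Lᵢ(x)
where Lᵢ(x) = Π_{j≠i} (x - xⱼ)/(xᵢ - xⱼ)

L_0(2.0) = (2.0 - 4)/(1 - 4) = 0.666667
L_1(2.0) = (2.0 - 1)/(4 - 1) = 0.333333

P(2.0) = (-2)×L_0(2.0) + 1×L_1(2.0)
P(2.0) = -1.000000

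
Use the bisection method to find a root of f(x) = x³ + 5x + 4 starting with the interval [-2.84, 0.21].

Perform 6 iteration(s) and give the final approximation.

f(x) = x³ + 5x + 4
Initial interval: [-2.84, 0.21]

Iteration 1:
  c_1 = (-2.840000 + 0.210000)/2 = -1.315000
  f(c_1) = f(-1.315000) = -4.848931
  f(a) × f(c) ≥ 0, new interval: [-1.315000, 0.210000]
Iteration 2:
  c_2 = (-1.315000 + 0.210000)/2 = -0.552500
  f(c_2) = f(-0.552500) = 1.068846
  f(a) × f(c) < 0, new interval: [-1.315000, -0.552500]
Iteration 3:
  c_3 = (-1.315000 + (-0.552500))/2 = -0.933750
  f(c_3) = f(-0.933750) = -1.482876
  f(a) × f(c) ≥ 0, new interval: [-0.933750, -0.552500]
Iteration 4:
  c_4 = (-0.933750 + (-0.552500))/2 = -0.743125
  f(c_4) = f(-0.743125) = -0.126004
  f(a) × f(c) ≥ 0, new interval: [-0.743125, -0.552500]
Iteration 5:
  c_5 = (-0.743125 + (-0.552500))/2 = -0.647813
  f(c_5) = f(-0.647813) = 0.489076
  f(a) × f(c) < 0, new interval: [-0.743125, -0.647813]
Iteration 6:
  c_6 = (-0.743125 + (-0.647813))/2 = -0.695469
  f(c_6) = f(-0.695469) = 0.186274
  f(a) × f(c) < 0, new interval: [-0.743125, -0.695469]

After 6 iteration(s), the approximation is c_6 = -0.695469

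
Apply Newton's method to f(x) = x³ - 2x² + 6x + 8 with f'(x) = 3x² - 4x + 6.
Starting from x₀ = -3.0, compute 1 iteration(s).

f(x) = x³ - 2x² + 6x + 8
f'(x) = 3x² - 4x + 6
x₀ = -3.0

Newton-Raphson formula: x_{n+1} = x_n - f(x_n)/f'(x_n)

Iteration 1:
  f(-3.000000) = -55.000000
  f'(-3.000000) = 45.000000
  x_1 = -3.000000 - (-55.000000)/45.000000 = -1.777778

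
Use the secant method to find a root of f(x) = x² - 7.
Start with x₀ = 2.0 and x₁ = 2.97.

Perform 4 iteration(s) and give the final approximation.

f(x) = x² - 7
x₀ = 2.0, x₁ = 2.97

Secant formula: x_{n+1} = x_n - f(x_n)(x_n - x_{n-1})/(f(x_n) - f(x_{n-1}))

Iteration 1:
  f(2.000000) = -3.000000
  f(2.970000) = 1.820900
  x_2 = 2.970000 - 1.820900×(2.970000 - 2.000000)/(1.820900 - (-3.000000))
       = 2.603622
Iteration 2:
  f(2.970000) = 1.820900
  f(2.603622) = -0.221154
  x_3 = 2.603622 - (-0.221154)×(2.603622 - 2.970000)/(-0.221154 - 1.820900)
       = 2.643300
Iteration 3:
  f(2.603622) = -0.221154
  f(2.643300) = -0.012963
  x_4 = 2.643300 - (-0.012963)×(2.643300 - 2.603622)/(-0.012963 - (-0.221154))
       = 2.645771
Iteration 4:
  f(2.643300) = -0.012963
  f(2.645771) = 0.000104
  x_5 = 2.645771 - 0.000104×(2.645771 - 2.643300)/(0.000104 - (-0.012963))
       = 2.645751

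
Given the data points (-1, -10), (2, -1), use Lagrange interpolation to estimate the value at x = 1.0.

Lagrange interpolation formula:
P(x) = Σ yᵢ × Lᵢ(x)
where Lᵢ(x) = Π_{j≠i} (x - xⱼ)/(xᵢ - xⱼ)

L_0(1.0) = (1.0 - 2)/(-1 - 2) = 0.333333
L_1(1.0) = (1.0 - (-1))/(2 - (-1)) = 0.666667

P(1.0) = (-10)×L_0(1.0) + (-1)×L_1(1.0)
P(1.0) = -4.000000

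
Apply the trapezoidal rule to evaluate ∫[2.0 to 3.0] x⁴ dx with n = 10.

f(x) = x⁴
a = 2.0, b = 3.0, n = 10
h = (b - a)/n = 0.100000

Trapezoidal rule: (h/2)[f(x₀) + 2f(x₁) + 2f(x₂) + ... + f(xₙ)]

x_0 = 2.0000, f(x_0) = 16.000000, coefficient = 1
x_1 = 2.1000, f(x_1) = 19.448100, coefficient = 2
x_2 = 2.2000, f(x_2) = 23.425600, coefficient = 2
x_3 = 2.3000, f(x_3) = 27.984100, coefficient = 2
x_4 = 2.4000, f(x_4) = 33.177600, coefficient = 2
x_5 = 2.5000, f(x_5) = 39.062500, coefficient = 2
x_6 = 2.6000, f(x_6) = 45.697600, coefficient = 2
x_7 = 2.7000, f(x_7) = 53.144100, coefficient = 2
x_8 = 2.8000, f(x_8) = 61.465600, coefficient = 2
x_9 = 2.9000, f(x_9) = 70.728100, coefficient = 2
x_10 = 3.0000, f(x_10) = 81.000000, coefficient = 1

I ≈ (0.100000/2) × 845.266600 = 42.263330
Exact value: 42.200000
Error: 0.063330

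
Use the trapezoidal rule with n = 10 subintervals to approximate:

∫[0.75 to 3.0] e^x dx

f(x) = e^x
a = 0.75, b = 3.0, n = 10
h = (b - a)/n = 0.225000

Trapezoidal rule: (h/2)[f(x₀) + 2f(x₁) + 2f(x₂) + ... + f(xₙ)]

x_0 = 0.7500, f(x_0) = 2.117000, coefficient = 1
x_1 = 0.9750, f(x_1) = 2.651167, coefficient = 2
x_2 = 1.2000, f(x_2) = 3.320117, coefficient = 2
x_3 = 1.4250, f(x_3) = 4.157858, coefficient = 2
x_4 = 1.6500, f(x_4) = 5.206980, coefficient = 2
x_5 = 1.8750, f(x_5) = 6.520819, coefficient = 2
x_6 = 2.1000, f(x_6) = 8.166170, coefficient = 2
x_7 = 2.3250, f(x_7) = 10.226680, coefficient = 2
x_8 = 2.5500, f(x_8) = 12.807104, coefficient = 2
x_9 = 2.7750, f(x_9) = 16.038627, coefficient = 2
x_10 = 3.0000, f(x_10) = 20.085537, coefficient = 1

I ≈ (0.225000/2) × 160.393580 = 18.044278
Exact value: 17.968537
Error: 0.075741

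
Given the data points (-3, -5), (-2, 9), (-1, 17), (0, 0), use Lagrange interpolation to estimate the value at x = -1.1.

Lagrange interpolation formula:
P(x) = Σ yᵢ × Lᵢ(x)
where Lᵢ(x) = Π_{j≠i} (x - xⱼ)/(xᵢ - xⱼ)

L_0(-1.1) = (-1.1 - (-2))/(-3 - (-2)) × (-1.1 - (-1))/(-3 - (-1)) × (-1.1 - 0)/(-3 - 0) = -0.016500
L_1(-1.1) = (-1.1 - (-3))/(-2 - (-3)) × (-1.1 - (-1))/(-2 - (-1)) × (-1.1 - 0)/(-2 - 0) = 0.104500
L_2(-1.1) = (-1.1 - (-3))/(-1 - (-3)) × (-1.1 - (-2))/(-1 - (-2)) × (-1.1 - 0)/(-1 - 0) = 0.940500
L_3(-1.1) = (-1.1 - (-3))/(0 - (-3)) × (-1.1 - (-2))/(0 - (-2)) × (-1.1 - (-1))/(0 - (-1)) = -0.028500

P(-1.1) = (-5)×L_0(-1.1) + 9×L_1(-1.1) + 17×L_2(-1.1) + 0×L_3(-1.1)
P(-1.1) = 17.011500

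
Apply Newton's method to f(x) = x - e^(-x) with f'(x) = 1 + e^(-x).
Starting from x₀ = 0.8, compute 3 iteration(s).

f(x) = x - e^(-x)
f'(x) = 1 + e^(-x)
x₀ = 0.8

Newton-Raphson formula: x_{n+1} = x_n - f(x_n)/f'(x_n)

Iteration 1:
  f(0.800000) = 0.350671
  f'(0.800000) = 1.449329
  x_1 = 0.800000 - 0.350671/1.449329 = 0.558046
Iteration 2:
  f(0.558046) = -0.014280
  f'(0.558046) = 1.572326
  x_2 = 0.558046 - (-0.014280)/1.572326 = 0.567128
Iteration 3:
  f(0.567128) = -0.000024
  f'(0.567128) = 1.567152
  x_3 = 0.567128 - (-0.000024)/1.567152 = 0.567143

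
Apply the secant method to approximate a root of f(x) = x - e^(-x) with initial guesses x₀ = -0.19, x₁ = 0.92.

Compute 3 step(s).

f(x) = x - e^(-x)
x₀ = -0.19, x₁ = 0.92

Secant formula: x_{n+1} = x_n - f(x_n)(x_n - x_{n-1})/(f(x_n) - f(x_{n-1}))

Iteration 1:
  f(-0.190000) = -1.399250
  f(0.920000) = 0.521481
  x_2 = 0.920000 - 0.521481×(0.920000 - (-0.190000))/(0.521481 - (-1.399250))
       = 0.618633
Iteration 2:
  f(0.920000) = 0.521481
  f(0.618633) = 0.079953
  x_3 = 0.618633 - 0.079953×(0.618633 - 0.920000)/(0.079953 - 0.521481)
       = 0.564061
Iteration 3:
  f(0.618633) = 0.079953
  f(0.564061) = -0.004833
  x_4 = 0.564061 - (-0.004833)×(0.564061 - 0.618633)/(-0.004833 - 0.079953)
       = 0.567172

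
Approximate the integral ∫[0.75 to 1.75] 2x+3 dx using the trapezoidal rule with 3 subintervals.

f(x) = 2x+3
a = 0.75, b = 1.75, n = 3
h = (b - a)/n = 0.333333

Trapezoidal rule: (h/2)[f(x₀) + 2f(x₁) + 2f(x₂) + ... + f(xₙ)]

x_0 = 0.7500, f(x_0) = 4.500000, coefficient = 1
x_1 = 1.0833, f(x_1) = 5.166667, coefficient = 2
x_2 = 1.4167, f(x_2) = 5.833333, coefficient = 2
x_3 = 1.7500, f(x_3) = 6.500000, coefficient = 1

I ≈ (0.333333/2) × 33.000000 = 5.500000
Exact value: 5.500000
Error: 0.000000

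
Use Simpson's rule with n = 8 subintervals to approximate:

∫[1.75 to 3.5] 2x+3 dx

f(x) = 2x+3
a = 1.75, b = 3.5, n = 8
h = (b - a)/n = 0.218750

Simpson's rule: (h/3)[f(x₀) + 4f(x₁) + 2f(x₂) + ... + f(xₙ)]

x_0 = 1.7500, f(x_0) = 6.500000, coefficient = 1
x_1 = 1.9688, f(x_1) = 6.937500, coefficient = 4
x_2 = 2.1875, f(x_2) = 7.375000, coefficient = 2
x_3 = 2.4062, f(x_3) = 7.812500, coefficient = 4
x_4 = 2.6250, f(x_4) = 8.250000, coefficient = 2
x_5 = 2.8438, f(x_5) = 8.687500, coefficient = 4
x_6 = 3.0625, f(x_6) = 9.125000, coefficient = 2
x_7 = 3.2812, f(x_7) = 9.562500, coefficient = 4
x_8 = 3.5000, f(x_8) = 10.000000, coefficient = 1

I ≈ (0.218750/3) × 198.000000 = 14.437500
Exact value: 14.437500
Error: 0.000000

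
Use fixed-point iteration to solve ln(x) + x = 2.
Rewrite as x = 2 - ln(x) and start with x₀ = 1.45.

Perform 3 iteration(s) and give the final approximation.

Equation: ln(x) + x = 2
Fixed-point form: x = 2 - ln(x)
x₀ = 1.45

x_1 = g(1.450000) = 1.628436
x_2 = g(1.628436) = 1.512380
x_3 = g(1.512380) = 1.586316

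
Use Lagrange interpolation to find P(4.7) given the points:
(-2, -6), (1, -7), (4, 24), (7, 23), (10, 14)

Lagrange interpolation formula:
P(x) = Σ yᵢ × Lᵢ(x)
where Lᵢ(x) = Π_{j≠i} (x - xⱼ)/(xᵢ - xⱼ)

L_0(4.7) = (4.7 - 1)/(-2 - 1) × (4.7 - 4)/(-2 - 4) × (4.7 - 7)/(-2 - 7) × (4.7 - 10)/(-2 - 10) = 0.016241
L_1(4.7) = (4.7 - (-2))/(1 - (-2)) × (4.7 - 4)/(1 - 4) × (4.7 - 7)/(1 - 7) × (4.7 - 10)/(1 - 10) = -0.117636
L_2(4.7) = (4.7 - (-2))/(4 - (-2)) × (4.7 - 1)/(4 - 1) × (4.7 - 7)/(4 - 7) × (4.7 - 10)/(4 - 10) = 0.932685
L_3(4.7) = (4.7 - (-2))/(7 - (-2)) × (4.7 - 1)/(7 - 1) × (4.7 - 4)/(7 - 4) × (4.7 - 10)/(7 - 10) = 0.189241
L_4(4.7) = (4.7 - (-2))/(10 - (-2)) × (4.7 - 1)/(10 - 1) × (4.7 - 4)/(10 - 4) × (4.7 - 7)/(10 - 7) = -0.020531

P(4.7) = (-6)×L_0(4.7) + (-7)×L_1(4.7) + 24×L_2(4.7) + 23×L_3(4.7) + 14×L_4(4.7)
P(4.7) = 27.175560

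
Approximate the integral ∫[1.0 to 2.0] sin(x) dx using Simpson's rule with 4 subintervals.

f(x) = sin(x)
a = 1.0, b = 2.0, n = 4
h = (b - a)/n = 0.250000

Simpson's rule: (h/3)[f(x₀) + 4f(x₁) + 2f(x₂) + ... + f(xₙ)]

x_0 = 1.0000, f(x_0) = 0.841471, coefficient = 1
x_1 = 1.2500, f(x_1) = 0.948985, coefficient = 4
x_2 = 1.5000, f(x_2) = 0.997495, coefficient = 2
x_3 = 1.7500, f(x_3) = 0.983986, coefficient = 4
x_4 = 2.0000, f(x_4) = 0.909297, coefficient = 1

I ≈ (0.250000/3) × 11.477641 = 0.956470
Exact value: 0.956449
Error: 0.000021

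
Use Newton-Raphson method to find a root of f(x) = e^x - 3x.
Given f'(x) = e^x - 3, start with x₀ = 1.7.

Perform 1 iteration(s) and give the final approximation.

f(x) = e^x - 3x
f'(x) = e^x - 3
x₀ = 1.7

Newton-Raphson formula: x_{n+1} = x_n - f(x_n)/f'(x_n)

Iteration 1:
  f(1.700000) = 0.373947
  f'(1.700000) = 2.473947
  x_1 = 1.700000 - 0.373947/2.473947 = 1.548846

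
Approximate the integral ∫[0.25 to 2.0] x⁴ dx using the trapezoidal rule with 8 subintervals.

f(x) = x⁴
a = 0.25, b = 2.0, n = 8
h = (b - a)/n = 0.218750

Trapezoidal rule: (h/2)[f(x₀) + 2f(x₁) + 2f(x₂) + ... + f(xₙ)]

x_0 = 0.2500, f(x_0) = 0.003906, coefficient = 1
x_1 = 0.4688, f(x_1) = 0.048280, coefficient = 2
x_2 = 0.6875, f(x_2) = 0.223404, coefficient = 2
x_3 = 0.9062, f(x_3) = 0.674516, coefficient = 2
x_4 = 1.1250, f(x_4) = 1.601807, coefficient = 2
x_5 = 1.3438, f(x_5) = 3.260423, coefficient = 2
x_6 = 1.5625, f(x_6) = 5.960464, coefficient = 2
x_7 = 1.7812, f(x_7) = 10.066987, coefficient = 2
x_8 = 2.0000, f(x_8) = 16.000000, coefficient = 1

I ≈ (0.218750/2) × 59.675667 = 6.527026
Exact value: 6.399805
Error: 0.127221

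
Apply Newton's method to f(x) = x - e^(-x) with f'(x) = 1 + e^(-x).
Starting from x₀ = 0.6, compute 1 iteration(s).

f(x) = x - e^(-x)
f'(x) = 1 + e^(-x)
x₀ = 0.6

Newton-Raphson formula: x_{n+1} = x_n - f(x_n)/f'(x_n)

Iteration 1:
  f(0.600000) = 0.051188
  f'(0.600000) = 1.548812
  x_1 = 0.600000 - 0.051188/1.548812 = 0.566950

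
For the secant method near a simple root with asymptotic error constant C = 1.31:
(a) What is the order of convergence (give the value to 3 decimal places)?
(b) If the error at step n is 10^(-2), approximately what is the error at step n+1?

(a) Secant method has superlinear convergence with order φ = (1+√5)/2 ≈ 1.618.
    This means |e_{n+1}| ≈ C|e_n|^1.618.

(b) With |e_n| = 10^(-2) and C = 1.31:
    |e_{n+1}| ≈ 1.31 × (10^(-2))^1.618 = 1.31 × 10^(-3.24)

(a) ≈ 1.618 (golden ratio); (b) |e_{n+1}| ≈ 7.607e-04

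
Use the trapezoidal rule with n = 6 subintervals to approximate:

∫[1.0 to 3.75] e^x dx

f(x) = e^x
a = 1.0, b = 3.75, n = 6
h = (b - a)/n = 0.458333

Trapezoidal rule: (h/2)[f(x₀) + 2f(x₁) + 2f(x₂) + ... + f(xₙ)]

x_0 = 1.0000, f(x_0) = 2.718282, coefficient = 1
x_1 = 1.4583, f(x_1) = 4.298789, coefficient = 2
x_2 = 1.9167, f(x_2) = 6.798260, coefficient = 2
x_3 = 2.3750, f(x_3) = 10.751013, coefficient = 2
x_4 = 2.8333, f(x_4) = 17.002040, coefficient = 2
x_5 = 3.2917, f(x_5) = 26.887639, coefficient = 2
x_6 = 3.7500, f(x_6) = 42.521082, coefficient = 1

I ≈ (0.458333/2) × 176.714846 = 40.497152
Exact value: 39.802800
Error: 0.694352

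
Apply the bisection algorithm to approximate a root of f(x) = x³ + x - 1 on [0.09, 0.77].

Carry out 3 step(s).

f(x) = x³ + x - 1
Initial interval: [0.09, 0.77]

Iteration 1:
  c_1 = (0.090000 + 0.770000)/2 = 0.430000
  f(c_1) = f(0.430000) = -0.490493
  f(a) × f(c) ≥ 0, new interval: [0.430000, 0.770000]
Iteration 2:
  c_2 = (0.430000 + 0.770000)/2 = 0.600000
  f(c_2) = f(0.600000) = -0.184000
  f(a) × f(c) ≥ 0, new interval: [0.600000, 0.770000]
Iteration 3:
  c_3 = (0.600000 + 0.770000)/2 = 0.685000
  f(c_3) = f(0.685000) = 0.006419
  f(a) × f(c) < 0, new interval: [0.600000, 0.685000]

After 3 iteration(s), the approximation is c_3 = 0.685000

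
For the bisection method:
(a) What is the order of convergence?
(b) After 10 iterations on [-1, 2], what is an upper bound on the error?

(a) Bisection has linear (order 1) convergence; the error is halved each step.

(b) Error bound = (b-a)/2^n = (2 - (-1))/2^{10}
    = 3/2^{10}

(a) 1 (linear); (b) error ≤ 2.93e-03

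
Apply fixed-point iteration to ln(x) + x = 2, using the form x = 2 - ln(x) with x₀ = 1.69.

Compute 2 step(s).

Equation: ln(x) + x = 2
Fixed-point form: x = 2 - ln(x)
x₀ = 1.69

x_1 = g(1.690000) = 1.475271
x_2 = g(1.475271) = 1.611158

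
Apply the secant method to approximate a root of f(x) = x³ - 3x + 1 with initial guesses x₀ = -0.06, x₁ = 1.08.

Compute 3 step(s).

f(x) = x³ - 3x + 1
x₀ = -0.06, x₁ = 1.08

Secant formula: x_{n+1} = x_n - f(x_n)(x_n - x_{n-1})/(f(x_n) - f(x_{n-1}))

Iteration 1:
  f(-0.060000) = 1.179784
  f(1.080000) = -0.980288
  x_2 = 1.080000 - (-0.980288)×(1.080000 - (-0.060000))/(-0.980288 - 1.179784)
       = 0.562643
Iteration 2:
  f(1.080000) = -0.980288
  f(0.562643) = -0.509815
  x_3 = 0.562643 - (-0.509815)×(0.562643 - 1.080000)/(-0.509815 - (-0.980288))
       = 0.002024
Iteration 3:
  f(0.562643) = -0.509815
  f(0.002024) = 0.993928
  x_4 = 0.002024 - 0.993928×(0.002024 - 0.562643)/(0.993928 - (-0.509815))
       = 0.372576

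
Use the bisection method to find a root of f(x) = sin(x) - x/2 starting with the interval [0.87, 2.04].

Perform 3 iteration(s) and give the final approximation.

f(x) = sin(x) - x/2
Initial interval: [0.87, 2.04]

Iteration 1:
  c_1 = (0.870000 + 2.040000)/2 = 1.455000
  f(c_1) = f(1.455000) = 0.265803
  f(a) × f(c) ≥ 0, new interval: [1.455000, 2.040000]
Iteration 2:
  c_2 = (1.455000 + 2.040000)/2 = 1.747500
  f(c_2) = f(1.747500) = 0.110678
  f(a) × f(c) ≥ 0, new interval: [1.747500, 2.040000]
Iteration 3:
  c_3 = (1.747500 + 2.040000)/2 = 1.893750
  f(c_3) = f(1.893750) = 0.001427
  f(a) × f(c) ≥ 0, new interval: [1.893750, 2.040000]

After 3 iteration(s), the approximation is c_3 = 1.893750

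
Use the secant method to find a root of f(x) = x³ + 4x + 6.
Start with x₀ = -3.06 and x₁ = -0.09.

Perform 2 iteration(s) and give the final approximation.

f(x) = x³ + 4x + 6
x₀ = -3.06, x₁ = -0.09

Secant formula: x_{n+1} = x_n - f(x_n)(x_n - x_{n-1})/(f(x_n) - f(x_{n-1}))

Iteration 1:
  f(-3.060000) = -34.892616
  f(-0.090000) = 5.639271
  x_2 = -0.090000 - 5.639271×(-0.090000 - (-3.060000))/(5.639271 - (-34.892616))
       = -0.503221
Iteration 2:
  f(-0.090000) = 5.639271
  f(-0.503221) = 3.859684
  x_3 = -0.503221 - 3.859684×(-0.503221 - (-0.090000))/(3.859684 - 5.639271)
       = -1.399442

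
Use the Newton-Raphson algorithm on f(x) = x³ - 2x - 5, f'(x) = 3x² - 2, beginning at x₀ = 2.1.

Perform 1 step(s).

f(x) = x³ - 2x - 5
f'(x) = 3x² - 2
x₀ = 2.1

Newton-Raphson formula: x_{n+1} = x_n - f(x_n)/f'(x_n)

Iteration 1:
  f(2.100000) = 0.061000
  f'(2.100000) = 11.230000
  x_1 = 2.100000 - 0.061000/11.230000 = 2.094568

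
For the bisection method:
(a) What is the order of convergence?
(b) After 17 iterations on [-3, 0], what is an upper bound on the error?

(a) Bisection has linear (order 1) convergence; the error is halved each step.

(b) Error bound = (b-a)/2^n = (0 - (-3))/2^{17}
    = 3/2^{17}

(a) 1 (linear); (b) error ≤ 2.29e-05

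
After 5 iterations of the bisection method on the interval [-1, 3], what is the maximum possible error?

Bisection error bound: |error| ≤ (b-a)/2^n
|error| ≤ (3 - (-1))/2^5 = 4/2^5
|error| ≤ 0.1250000000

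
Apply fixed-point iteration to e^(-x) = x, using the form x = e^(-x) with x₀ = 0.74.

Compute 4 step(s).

Equation: e^(-x) = x
Fixed-point form: x = e^(-x)
x₀ = 0.74

x_1 = g(0.740000) = 0.477114
x_2 = g(0.477114) = 0.620572
x_3 = g(0.620572) = 0.537637
x_4 = g(0.537637) = 0.584127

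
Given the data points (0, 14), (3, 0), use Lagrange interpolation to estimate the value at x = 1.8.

Lagrange interpolation formula:
P(x) = Σ yᵢ × Lᵢ(x)
where Lᵢ(x) = Π_{j≠i} (x - xⱼ)/(xᵢ - xⱼ)

L_0(1.8) = (1.8 - 3)/(0 - 3) = 0.400000
L_1(1.8) = (1.8 - 0)/(3 - 0) = 0.600000

P(1.8) = 14×L_0(1.8) + 0×L_1(1.8)
P(1.8) = 5.600000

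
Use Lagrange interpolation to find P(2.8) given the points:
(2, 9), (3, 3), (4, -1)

Lagrange interpolation formula:
P(x) = Σ yᵢ × Lᵢ(x)
where Lᵢ(x) = Π_{j≠i} (x - xⱼ)/(xᵢ - xⱼ)

L_0(2.8) = (2.8 - 3)/(2 - 3) × (2.8 - 4)/(2 - 4) = 0.120000
L_1(2.8) = (2.8 - 2)/(3 - 2) × (2.8 - 4)/(3 - 4) = 0.960000
L_2(2.8) = (2.8 - 2)/(4 - 2) × (2.8 - 3)/(4 - 3) = -0.080000

P(2.8) = 9×L_0(2.8) + 3×L_1(2.8) + (-1)×L_2(2.8)
P(2.8) = 4.040000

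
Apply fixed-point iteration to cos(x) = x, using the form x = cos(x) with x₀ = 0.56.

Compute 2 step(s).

Equation: cos(x) = x
Fixed-point form: x = cos(x)
x₀ = 0.56

x_1 = g(0.560000) = 0.847255
x_2 = g(0.847255) = 0.662043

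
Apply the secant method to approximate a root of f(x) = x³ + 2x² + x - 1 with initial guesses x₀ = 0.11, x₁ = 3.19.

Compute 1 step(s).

f(x) = x³ + 2x² + x - 1
x₀ = 0.11, x₁ = 3.19

Secant formula: x_{n+1} = x_n - f(x_n)(x_n - x_{n-1})/(f(x_n) - f(x_{n-1}))

Iteration 1:
  f(0.110000) = -0.864469
  f(3.190000) = 55.003959
  x_2 = 3.190000 - 55.003959×(3.190000 - 0.110000)/(55.003959 - (-0.864469))
       = 0.157658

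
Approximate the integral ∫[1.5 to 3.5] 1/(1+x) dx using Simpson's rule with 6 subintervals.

f(x) = 1/(1+x)
a = 1.5, b = 3.5, n = 6
h = (b - a)/n = 0.333333

Simpson's rule: (h/3)[f(x₀) + 4f(x₁) + 2f(x₂) + ... + f(xₙ)]

x_0 = 1.5000, f(x_0) = 0.400000, coefficient = 1
x_1 = 1.8333, f(x_1) = 0.352941, coefficient = 4
x_2 = 2.1667, f(x_2) = 0.315789, coefficient = 2
x_3 = 2.5000, f(x_3) = 0.285714, coefficient = 4
x_4 = 2.8333, f(x_4) = 0.260870, coefficient = 2
x_5 = 3.1667, f(x_5) = 0.240000, coefficient = 4
x_6 = 3.5000, f(x_6) = 0.222222, coefficient = 1

I ≈ (0.333333/3) × 5.290162 = 0.587796
Exact value: 0.587787
Error: 0.000009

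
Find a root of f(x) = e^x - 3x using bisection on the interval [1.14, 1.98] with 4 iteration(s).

f(x) = e^x - 3x
Initial interval: [1.14, 1.98]

Iteration 1:
  c_1 = (1.140000 + 1.980000)/2 = 1.560000
  f(c_1) = f(1.560000) = 0.078821
  f(a) × f(c) < 0, new interval: [1.140000, 1.560000]
Iteration 2:
  c_2 = (1.140000 + 1.560000)/2 = 1.350000
  f(c_2) = f(1.350000) = -0.192574
  f(a) × f(c) ≥ 0, new interval: [1.350000, 1.560000]
Iteration 3:
  c_3 = (1.350000 + 1.560000)/2 = 1.455000
  f(c_3) = f(1.455000) = -0.080517
  f(a) × f(c) ≥ 0, new interval: [1.455000, 1.560000]
Iteration 4:
  c_4 = (1.455000 + 1.560000)/2 = 1.507500
  f(c_4) = f(1.507500) = -0.007072
  f(a) × f(c) ≥ 0, new interval: [1.507500, 1.560000]

After 4 iteration(s), the approximation is c_4 = 1.507500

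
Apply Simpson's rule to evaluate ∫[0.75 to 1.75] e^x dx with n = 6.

f(x) = e^x
a = 0.75, b = 1.75, n = 6
h = (b - a)/n = 0.166667

Simpson's rule: (h/3)[f(x₀) + 4f(x₁) + 2f(x₂) + ... + f(xₙ)]

x_0 = 0.7500, f(x_0) = 2.117000, coefficient = 1
x_1 = 0.9167, f(x_1) = 2.500940, coefficient = 4
x_2 = 1.0833, f(x_2) = 2.954512, coefficient = 2
x_3 = 1.2500, f(x_3) = 3.490343, coefficient = 4
x_4 = 1.4167, f(x_4) = 4.123353, coefficient = 2
x_5 = 1.5833, f(x_5) = 4.871166, coefficient = 4
x_6 = 1.7500, f(x_6) = 5.754603, coefficient = 1

I ≈ (0.166667/3) × 65.477128 = 3.637618
Exact value: 3.637603
Error: 0.000016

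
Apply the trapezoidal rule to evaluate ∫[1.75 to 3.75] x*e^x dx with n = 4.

f(x) = x*e^x
a = 1.75, b = 3.75, n = 4
h = (b - a)/n = 0.500000

Trapezoidal rule: (h/2)[f(x₀) + 2f(x₁) + 2f(x₂) + ... + f(xₙ)]

x_0 = 1.7500, f(x_0) = 10.070555, coefficient = 1
x_1 = 2.2500, f(x_1) = 21.347406, coefficient = 2
x_2 = 2.7500, f(x_2) = 43.017238, coefficient = 2
x_3 = 3.2500, f(x_3) = 83.818605, coefficient = 2
x_4 = 3.7500, f(x_4) = 159.454058, coefficient = 1

I ≈ (0.500000/2) × 465.891108 = 116.472777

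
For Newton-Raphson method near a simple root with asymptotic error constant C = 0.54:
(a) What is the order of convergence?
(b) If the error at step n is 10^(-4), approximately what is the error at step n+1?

(a) Newton-Raphson has quadratic (order 2) convergence near simple roots.
    This means |e_{n+1}| ≈ C|e_n|².

(b) With |e_n| = 10^(-4) and C = 0.54:
    |e_{n+1}| ≈ 0.54 × (10^(-4))² = 0.54 × 10^(-8)

(a) 2 (quadratic); (b) |e_{n+1}| ≈ 5.400e-09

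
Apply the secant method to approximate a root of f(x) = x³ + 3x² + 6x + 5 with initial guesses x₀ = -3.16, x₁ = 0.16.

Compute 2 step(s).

f(x) = x³ + 3x² + 6x + 5
x₀ = -3.16, x₁ = 0.16

Secant formula: x_{n+1} = x_n - f(x_n)(x_n - x_{n-1})/(f(x_n) - f(x_{n-1}))

Iteration 1:
  f(-3.160000) = -15.557696
  f(0.160000) = 6.040896
  x_2 = 0.160000 - 6.040896×(0.160000 - (-3.160000))/(6.040896 - (-15.557696))
       = -0.768569
Iteration 2:
  f(0.160000) = 6.040896
  f(-0.768569) = 1.706690
  x_3 = -0.768569 - 1.706690×(-0.768569 - 0.160000)/(1.706690 - 6.040896)
       = -1.134213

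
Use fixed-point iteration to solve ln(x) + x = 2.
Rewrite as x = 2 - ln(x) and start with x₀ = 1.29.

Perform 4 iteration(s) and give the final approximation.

Equation: ln(x) + x = 2
Fixed-point form: x = 2 - ln(x)
x₀ = 1.29

x_1 = g(1.290000) = 1.745358
x_2 = g(1.745358) = 1.443040
x_3 = g(1.443040) = 1.633248
x_4 = g(1.633248) = 1.509430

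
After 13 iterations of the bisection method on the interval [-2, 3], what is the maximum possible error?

Bisection error bound: |error| ≤ (b-a)/2^n
|error| ≤ (3 - (-2))/2^13 = 5/2^13
|error| ≤ 0.0006103516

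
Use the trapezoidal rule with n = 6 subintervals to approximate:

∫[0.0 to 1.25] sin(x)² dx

f(x) = sin(x)²
a = 0.0, b = 1.25, n = 6
h = (b - a)/n = 0.208333

Trapezoidal rule: (h/2)[f(x₀) + 2f(x₁) + 2f(x₂) + ... + f(xₙ)]

x_0 = 0.0000, f(x_0) = 0.000000, coefficient = 1
x_1 = 0.2083, f(x_1) = 0.042778, coefficient = 2
x_2 = 0.4167, f(x_2) = 0.163794, coefficient = 2
x_3 = 0.6250, f(x_3) = 0.342339, coefficient = 2
x_4 = 0.8333, f(x_4) = 0.547862, coefficient = 2
x_5 = 1.0417, f(x_5) = 0.745195, coefficient = 2
x_6 = 1.2500, f(x_6) = 0.900572, coefficient = 1

I ≈ (0.208333/2) × 4.584508 = 0.477553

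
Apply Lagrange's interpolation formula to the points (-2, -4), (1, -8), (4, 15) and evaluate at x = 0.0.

Lagrange interpolation formula:
P(x) = Σ yᵢ × Lᵢ(x)
where Lᵢ(x) = Π_{j≠i} (x - xⱼ)/(xᵢ - xⱼ)

L_0(0.0) = (0.0 - 1)/(-2 - 1) × (0.0 - 4)/(-2 - 4) = 0.222222
L_1(0.0) = (0.0 - (-2))/(1 - (-2)) × (0.0 - 4)/(1 - 4) = 0.888889
L_2(0.0) = (0.0 - (-2))/(4 - (-2)) × (0.0 - 1)/(4 - 1) = -0.111111

P(0.0) = (-4)×L_0(0.0) + (-8)×L_1(0.0) + 15×L_2(0.0)
P(0.0) = -9.666667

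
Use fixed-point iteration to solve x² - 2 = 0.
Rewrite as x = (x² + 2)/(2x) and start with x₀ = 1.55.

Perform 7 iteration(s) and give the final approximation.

Equation: x² - 2 = 0
Fixed-point form: x = (x² + 2)/(2x)
x₀ = 1.55

x_1 = g(1.550000) = 1.420161
x_2 = g(1.420161) = 1.414226
x_3 = g(1.414226) = 1.414214
x_4 = g(1.414214) = 1.414214
x_5 = g(1.414214) = 1.414214
x_6 = g(1.414214) = 1.414214
x_7 = g(1.414214) = 1.414214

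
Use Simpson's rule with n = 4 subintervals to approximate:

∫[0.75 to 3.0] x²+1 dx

f(x) = x²+1
a = 0.75, b = 3.0, n = 4
h = (b - a)/n = 0.562500

Simpson's rule: (h/3)[f(x₀) + 4f(x₁) + 2f(x₂) + ... + f(xₙ)]

x_0 = 0.7500, f(x_0) = 1.562500, coefficient = 1
x_1 = 1.3125, f(x_1) = 2.722656, coefficient = 4
x_2 = 1.8750, f(x_2) = 4.515625, coefficient = 2
x_3 = 2.4375, f(x_3) = 6.941406, coefficient = 4
x_4 = 3.0000, f(x_4) = 10.000000, coefficient = 1

I ≈ (0.562500/3) × 59.250000 = 11.109375
Exact value: 11.109375
Error: 0.000000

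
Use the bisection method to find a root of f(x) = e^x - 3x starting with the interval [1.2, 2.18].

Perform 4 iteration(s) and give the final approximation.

f(x) = e^x - 3x
Initial interval: [1.2, 2.18]

Iteration 1:
  c_1 = (1.200000 + 2.180000)/2 = 1.690000
  f(c_1) = f(1.690000) = 0.349481
  f(a) × f(c) < 0, new interval: [1.200000, 1.690000]
Iteration 2:
  c_2 = (1.200000 + 1.690000)/2 = 1.445000
  f(c_2) = f(1.445000) = -0.093148
  f(a) × f(c) ≥ 0, new interval: [1.445000, 1.690000]
Iteration 3:
  c_3 = (1.445000 + 1.690000)/2 = 1.567500
  f(c_3) = f(1.567500) = 0.092147
  f(a) × f(c) < 0, new interval: [1.445000, 1.567500]
Iteration 4:
  c_4 = (1.445000 + 1.567500)/2 = 1.506250
  f(c_4) = f(1.506250) = -0.008963
  f(a) × f(c) ≥ 0, new interval: [1.506250, 1.567500]

After 4 iteration(s), the approximation is c_4 = 1.506250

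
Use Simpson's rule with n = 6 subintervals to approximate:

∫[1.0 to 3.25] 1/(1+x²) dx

f(x) = 1/(1+x²)
a = 1.0, b = 3.25, n = 6
h = (b - a)/n = 0.375000

Simpson's rule: (h/3)[f(x₀) + 4f(x₁) + 2f(x₂) + ... + f(xₙ)]

x_0 = 1.0000, f(x_0) = 0.500000, coefficient = 1
x_1 = 1.3750, f(x_1) = 0.345946, coefficient = 4
x_2 = 1.7500, f(x_2) = 0.246154, coefficient = 2
x_3 = 2.1250, f(x_3) = 0.181303, coefficient = 4
x_4 = 2.5000, f(x_4) = 0.137931, coefficient = 2
x_5 = 2.8750, f(x_5) = 0.107926, coefficient = 4
x_6 = 3.2500, f(x_6) = 0.086486, coefficient = 1

I ≈ (0.375000/3) × 3.895356 = 0.486919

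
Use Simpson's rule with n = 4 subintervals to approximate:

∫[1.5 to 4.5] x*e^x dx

f(x) = x*e^x
a = 1.5, b = 4.5, n = 4
h = (b - a)/n = 0.750000

Simpson's rule: (h/3)[f(x₀) + 4f(x₁) + 2f(x₂) + ... + f(xₙ)]

x_0 = 1.5000, f(x_0) = 6.722534, coefficient = 1
x_1 = 2.2500, f(x_1) = 21.347406, coefficient = 4
x_2 = 3.0000, f(x_2) = 60.256611, coefficient = 2
x_3 = 3.7500, f(x_3) = 159.454058, coefficient = 4
x_4 = 4.5000, f(x_4) = 405.077091, coefficient = 1

I ≈ (0.750000/3) × 1255.518699 = 313.879675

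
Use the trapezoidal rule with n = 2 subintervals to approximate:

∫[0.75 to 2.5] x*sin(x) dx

f(x) = x*sin(x)
a = 0.75, b = 2.5, n = 2
h = (b - a)/n = 0.875000

Trapezoidal rule: (h/2)[f(x₀) + 2f(x₁) + 2f(x₂) + ... + f(xₙ)]

x_0 = 0.7500, f(x_0) = 0.511229, coefficient = 1
x_1 = 1.6250, f(x_1) = 1.622613, coefficient = 2
x_2 = 2.5000, f(x_2) = 1.496180, coefficient = 1

I ≈ (0.875000/2) × 5.252636 = 2.298028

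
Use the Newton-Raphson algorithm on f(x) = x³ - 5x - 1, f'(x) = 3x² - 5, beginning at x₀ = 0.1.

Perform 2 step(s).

f(x) = x³ - 5x - 1
f'(x) = 3x² - 5
x₀ = 0.1

Newton-Raphson formula: x_{n+1} = x_n - f(x_n)/f'(x_n)

Iteration 1:
  f(0.100000) = -1.499000
  f'(0.100000) = -4.970000
  x_1 = 0.100000 - (-1.499000)/(-4.970000) = -0.201610
Iteration 2:
  f(-0.201610) = -0.000146
  f'(-0.201610) = -4.878061
  x_2 = -0.201610 - (-0.000146)/(-4.878061) = -0.201640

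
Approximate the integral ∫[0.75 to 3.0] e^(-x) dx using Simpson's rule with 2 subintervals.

f(x) = e^(-x)
a = 0.75, b = 3.0, n = 2
h = (b - a)/n = 1.125000

Simpson's rule: (h/3)[f(x₀) + 4f(x₁) + 2f(x₂) + ... + f(xₙ)]

x_0 = 0.7500, f(x_0) = 0.472367, coefficient = 1
x_1 = 1.8750, f(x_1) = 0.153355, coefficient = 4
x_2 = 3.0000, f(x_2) = 0.049787, coefficient = 1

I ≈ (1.125000/3) × 1.135573 = 0.425840
Exact value: 0.422579
Error: 0.003261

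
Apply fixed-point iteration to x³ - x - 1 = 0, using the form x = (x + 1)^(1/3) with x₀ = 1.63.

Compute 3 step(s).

Equation: x³ - x - 1 = 0
Fixed-point form: x = (x + 1)^(1/3)
x₀ = 1.63

x_1 = g(1.630000) = 1.380337
x_2 = g(1.380337) = 1.335200
x_3 = g(1.335200) = 1.326706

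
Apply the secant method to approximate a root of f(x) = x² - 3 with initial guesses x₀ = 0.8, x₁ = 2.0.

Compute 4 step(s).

f(x) = x² - 3
x₀ = 0.8, x₁ = 2.0

Secant formula: x_{n+1} = x_n - f(x_n)(x_n - x_{n-1})/(f(x_n) - f(x_{n-1}))

Iteration 1:
  f(0.800000) = -2.360000
  f(2.000000) = 1.000000
  x_2 = 2.000000 - 1.000000×(2.000000 - 0.800000)/(1.000000 - (-2.360000))
       = 1.642857
Iteration 2:
  f(2.000000) = 1.000000
  f(1.642857) = -0.301020
  x_3 = 1.642857 - (-0.301020)×(1.642857 - 2.000000)/(-0.301020 - 1.000000)
       = 1.725490
Iteration 3:
  f(1.642857) = -0.301020
  f(1.725490) = -0.022684
  x_4 = 1.725490 - (-0.022684)×(1.725490 - 1.642857)/(-0.022684 - (-0.301020))
       = 1.732225
Iteration 4:
  f(1.725490) = -0.022684
  f(1.732225) = 0.000602
  x_5 = 1.732225 - 0.000602×(1.732225 - 1.725490)/(0.000602 - (-0.022684))
       = 1.732050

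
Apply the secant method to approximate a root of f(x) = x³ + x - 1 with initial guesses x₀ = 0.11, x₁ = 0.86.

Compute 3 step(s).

f(x) = x³ + x - 1
x₀ = 0.11, x₁ = 0.86

Secant formula: x_{n+1} = x_n - f(x_n)(x_n - x_{n-1})/(f(x_n) - f(x_{n-1}))

Iteration 1:
  f(0.110000) = -0.888669
  f(0.860000) = 0.496056
  x_2 = 0.860000 - 0.496056×(0.860000 - 0.110000)/(0.496056 - (-0.888669))
       = 0.591324
Iteration 2:
  f(0.860000) = 0.496056
  f(0.591324) = -0.201911
  x_3 = 0.591324 - (-0.201911)×(0.591324 - 0.860000)/(-0.201911 - 0.496056)
       = 0.669048
Iteration 3:
  f(0.591324) = -0.201911
  f(0.669048) = -0.031469
  x_4 = 0.669048 - (-0.031469)×(0.669048 - 0.591324)/(-0.031469 - (-0.201911))
       = 0.683398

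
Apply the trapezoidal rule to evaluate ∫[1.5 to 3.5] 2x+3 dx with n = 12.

f(x) = 2x+3
a = 1.5, b = 3.5, n = 12
h = (b - a)/n = 0.166667

Trapezoidal rule: (h/2)[f(x₀) + 2f(x₁) + 2f(x₂) + ... + f(xₙ)]

x_0 = 1.5000, f(x_0) = 6.000000, coefficient = 1
x_1 = 1.6667, f(x_1) = 6.333333, coefficient = 2
x_2 = 1.8333, f(x_2) = 6.666667, coefficient = 2
x_3 = 2.0000, f(x_3) = 7.000000, coefficient = 2
x_4 = 2.1667, f(x_4) = 7.333333, coefficient = 2
x_5 = 2.3333, f(x_5) = 7.666667, coefficient = 2
x_6 = 2.5000, f(x_6) = 8.000000, coefficient = 2
x_7 = 2.6667, f(x_7) = 8.333333, coefficient = 2
x_8 = 2.8333, f(x_8) = 8.666667, coefficient = 2
x_9 = 3.0000, f(x_9) = 9.000000, coefficient = 2
x_10 = 3.1667, f(x_10) = 9.333333, coefficient = 2
x_11 = 3.3333, f(x_11) = 9.666667, coefficient = 2
x_12 = 3.5000, f(x_12) = 10.000000, coefficient = 1

I ≈ (0.166667/2) × 192.000000 = 16.000000
Exact value: 16.000000
Error: 0.000000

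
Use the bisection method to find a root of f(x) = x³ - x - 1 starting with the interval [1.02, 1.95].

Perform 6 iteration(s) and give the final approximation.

f(x) = x³ - x - 1
Initial interval: [1.02, 1.95]

Iteration 1:
  c_1 = (1.020000 + 1.950000)/2 = 1.485000
  f(c_1) = f(1.485000) = 0.789759
  f(a) × f(c) < 0, new interval: [1.020000, 1.485000]
Iteration 2:
  c_2 = (1.020000 + 1.485000)/2 = 1.252500
  f(c_2) = f(1.252500) = -0.287633
  f(a) × f(c) ≥ 0, new interval: [1.252500, 1.485000]
Iteration 3:
  c_3 = (1.252500 + 1.485000)/2 = 1.368750
  f(c_3) = f(1.368750) = 0.195571
  f(a) × f(c) < 0, new interval: [1.252500, 1.368750]
Iteration 4:
  c_4 = (1.252500 + 1.368750)/2 = 1.310625
  f(c_4) = f(1.310625) = -0.059315
  f(a) × f(c) ≥ 0, new interval: [1.310625, 1.368750]
Iteration 5:
  c_5 = (1.310625 + 1.368750)/2 = 1.339687
  f(c_5) = f(1.339687) = 0.064734
  f(a) × f(c) < 0, new interval: [1.310625, 1.339687]
Iteration 6:
  c_6 = (1.310625 + 1.339687)/2 = 1.325156
  f(c_6) = f(1.325156) = 0.001870
  f(a) × f(c) < 0, new interval: [1.310625, 1.325156]

After 6 iteration(s), the approximation is c_6 = 1.325156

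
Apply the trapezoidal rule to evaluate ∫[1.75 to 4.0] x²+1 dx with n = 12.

f(x) = x²+1
a = 1.75, b = 4.0, n = 12
h = (b - a)/n = 0.187500

Trapezoidal rule: (h/2)[f(x₀) + 2f(x₁) + 2f(x₂) + ... + f(xₙ)]

x_0 = 1.7500, f(x_0) = 4.062500, coefficient = 1
x_1 = 1.9375, f(x_1) = 4.753906, coefficient = 2
x_2 = 2.1250, f(x_2) = 5.515625, coefficient = 2
x_3 = 2.3125, f(x_3) = 6.347656, coefficient = 2
x_4 = 2.5000, f(x_4) = 7.250000, coefficient = 2
x_5 = 2.6875, f(x_5) = 8.222656, coefficient = 2
x_6 = 2.8750, f(x_6) = 9.265625, coefficient = 2
x_7 = 3.0625, f(x_7) = 10.378906, coefficient = 2
x_8 = 3.2500, f(x_8) = 11.562500, coefficient = 2
x_9 = 3.4375, f(x_9) = 12.816406, coefficient = 2
x_10 = 3.6250, f(x_10) = 14.140625, coefficient = 2
x_11 = 3.8125, f(x_11) = 15.535156, coefficient = 2
x_12 = 4.0000, f(x_12) = 17.000000, coefficient = 1

I ≈ (0.187500/2) × 232.640625 = 21.810059
Exact value: 21.796875
Error: 0.013184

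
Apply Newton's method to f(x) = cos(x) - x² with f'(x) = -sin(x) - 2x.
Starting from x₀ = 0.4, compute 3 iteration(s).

f(x) = cos(x) - x²
f'(x) = -sin(x) - 2x
x₀ = 0.4

Newton-Raphson formula: x_{n+1} = x_n - f(x_n)/f'(x_n)

Iteration 1:
  f(0.400000) = 0.761061
  f'(0.400000) = -1.189418
  x_1 = 0.400000 - 0.761061/(-1.189418) = 1.039860
Iteration 2:
  f(1.039860) = -0.574967
  f'(1.039860) = -2.942053
  x_2 = 1.039860 - (-0.574967)/(-2.942053) = 0.844429
Iteration 3:
  f(0.844429) = -0.048902
  f'(0.844429) = -2.436450
  x_3 = 0.844429 - (-0.048902)/(-2.436450) = 0.824358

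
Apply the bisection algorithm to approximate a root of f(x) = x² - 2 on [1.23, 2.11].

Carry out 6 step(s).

f(x) = x² - 2
Initial interval: [1.23, 2.11]

Iteration 1:
  c_1 = (1.230000 + 2.110000)/2 = 1.670000
  f(c_1) = f(1.670000) = 0.788900
  f(a) × f(c) < 0, new interval: [1.230000, 1.670000]
Iteration 2:
  c_2 = (1.230000 + 1.670000)/2 = 1.450000
  f(c_2) = f(1.450000) = 0.102500
  f(a) × f(c) < 0, new interval: [1.230000, 1.450000]
Iteration 3:
  c_3 = (1.230000 + 1.450000)/2 = 1.340000
  f(c_3) = f(1.340000) = -0.204400
  f(a) × f(c) ≥ 0, new interval: [1.340000, 1.450000]
Iteration 4:
  c_4 = (1.340000 + 1.450000)/2 = 1.395000
  f(c_4) = f(1.395000) = -0.053975
  f(a) × f(c) ≥ 0, new interval: [1.395000, 1.450000]
Iteration 5:
  c_5 = (1.395000 + 1.450000)/2 = 1.422500
  f(c_5) = f(1.422500) = 0.023506
  f(a) × f(c) < 0, new interval: [1.395000, 1.422500]
Iteration 6:
  c_6 = (1.395000 + 1.422500)/2 = 1.408750
  f(c_6) = f(1.408750) = -0.015423
  f(a) × f(c) ≥ 0, new interval: [1.408750, 1.422500]

After 6 iteration(s), the approximation is c_6 = 1.408750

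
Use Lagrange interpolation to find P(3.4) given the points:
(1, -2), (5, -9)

Lagrange interpolation formula:
P(x) = Σ yᵢ × Lᵢ(x)
where Lᵢ(x) = Π_{j≠i} (x - xⱼ)/(xᵢ - xⱼ)

L_0(3.4) = (3.4 - 5)/(1 - 5) = 0.400000
L_1(3.4) = (3.4 - 1)/(5 - 1) = 0.600000

P(3.4) = (-2)×L_0(3.4) + (-9)×L_1(3.4)
P(3.4) = -6.200000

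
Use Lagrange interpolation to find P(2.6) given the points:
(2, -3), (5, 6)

Lagrange interpolation formula:
P(x) = Σ yᵢ × Lᵢ(x)
where Lᵢ(x) = Π_{j≠i} (x - xⱼ)/(xᵢ - xⱼ)

L_0(2.6) = (2.6 - 5)/(2 - 5) = 0.800000
L_1(2.6) = (2.6 - 2)/(5 - 2) = 0.200000

P(2.6) = (-3)×L_0(2.6) + 6×L_1(2.6)
P(2.6) = -1.200000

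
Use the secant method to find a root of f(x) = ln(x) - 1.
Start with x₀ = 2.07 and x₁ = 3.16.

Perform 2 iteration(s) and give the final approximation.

f(x) = ln(x) - 1
x₀ = 2.07, x₁ = 3.16

Secant formula: x_{n+1} = x_n - f(x_n)(x_n - x_{n-1})/(f(x_n) - f(x_{n-1}))

Iteration 1:
  f(2.070000) = -0.272451
  f(3.160000) = 0.150572
  x_2 = 3.160000 - 0.150572×(3.160000 - 2.070000)/(0.150572 - (-0.272451))
       = 2.772023
Iteration 2:
  f(3.160000) = 0.150572
  f(2.772023) = 0.019577
  x_3 = 2.772023 - 0.019577×(2.772023 - 3.160000)/(0.019577 - 0.150572)
       = 2.714039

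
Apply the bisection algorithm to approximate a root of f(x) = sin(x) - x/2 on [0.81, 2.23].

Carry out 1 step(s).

f(x) = sin(x) - x/2
Initial interval: [0.81, 2.23]

Iteration 1:
  c_1 = (0.810000 + 2.230000)/2 = 1.520000
  f(c_1) = f(1.520000) = 0.238710
  f(a) × f(c) ≥ 0, new interval: [1.520000, 2.230000]

After 1 iteration(s), the approximation is c_1 = 1.520000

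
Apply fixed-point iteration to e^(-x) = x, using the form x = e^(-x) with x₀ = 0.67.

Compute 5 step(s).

Equation: e^(-x) = x
Fixed-point form: x = e^(-x)
x₀ = 0.67

x_1 = g(0.670000) = 0.511709
x_2 = g(0.511709) = 0.599470
x_3 = g(0.599470) = 0.549102
x_4 = g(0.549102) = 0.577468
x_5 = g(0.577468) = 0.561318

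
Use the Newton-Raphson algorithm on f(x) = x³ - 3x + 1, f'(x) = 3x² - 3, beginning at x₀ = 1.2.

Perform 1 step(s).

f(x) = x³ - 3x + 1
f'(x) = 3x² - 3
x₀ = 1.2

Newton-Raphson formula: x_{n+1} = x_n - f(x_n)/f'(x_n)

Iteration 1:
  f(1.200000) = -0.872000
  f'(1.200000) = 1.320000
  x_1 = 1.200000 - (-0.872000)/1.320000 = 1.860606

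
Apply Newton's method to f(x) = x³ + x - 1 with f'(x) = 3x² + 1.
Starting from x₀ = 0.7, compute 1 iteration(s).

f(x) = x³ + x - 1
f'(x) = 3x² + 1
x₀ = 0.7

Newton-Raphson formula: x_{n+1} = x_n - f(x_n)/f'(x_n)

Iteration 1:
  f(0.700000) = 0.043000
  f'(0.700000) = 2.470000
  x_1 = 0.700000 - 0.043000/2.470000 = 0.682591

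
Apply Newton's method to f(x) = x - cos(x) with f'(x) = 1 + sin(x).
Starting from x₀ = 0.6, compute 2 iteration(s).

f(x) = x - cos(x)
f'(x) = 1 + sin(x)
x₀ = 0.6

Newton-Raphson formula: x_{n+1} = x_n - f(x_n)/f'(x_n)

Iteration 1:
  f(0.600000) = -0.225336
  f'(0.600000) = 1.564642
  x_1 = 0.600000 - (-0.225336)/1.564642 = 0.744017
Iteration 2:
  f(0.744017) = 0.008264
  f'(0.744017) = 1.677249
  x_2 = 0.744017 - 0.008264/1.677249 = 0.739090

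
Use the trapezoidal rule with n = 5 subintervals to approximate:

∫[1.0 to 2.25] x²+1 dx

f(x) = x²+1
a = 1.0, b = 2.25, n = 5
h = (b - a)/n = 0.250000

Trapezoidal rule: (h/2)[f(x₀) + 2f(x₁) + 2f(x₂) + ... + f(xₙ)]

x_0 = 1.0000, f(x_0) = 2.000000, coefficient = 1
x_1 = 1.2500, f(x_1) = 2.562500, coefficient = 2
x_2 = 1.5000, f(x_2) = 3.250000, coefficient = 2
x_3 = 1.7500, f(x_3) = 4.062500, coefficient = 2
x_4 = 2.0000, f(x_4) = 5.000000, coefficient = 2
x_5 = 2.2500, f(x_5) = 6.062500, coefficient = 1

I ≈ (0.250000/2) × 37.812500 = 4.726562
Exact value: 4.713542
Error: 0.013021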